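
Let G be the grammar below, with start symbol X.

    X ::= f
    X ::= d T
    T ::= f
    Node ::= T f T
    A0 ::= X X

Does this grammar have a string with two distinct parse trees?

Unambiguous

(A0, Node are unreachable from X, so their rules don't affect L(X).) The reachable rules are right-linear with at most one rule per (nonterminal, next-terminal) pair. Each input token forces the next rule, so parsing is deterministic.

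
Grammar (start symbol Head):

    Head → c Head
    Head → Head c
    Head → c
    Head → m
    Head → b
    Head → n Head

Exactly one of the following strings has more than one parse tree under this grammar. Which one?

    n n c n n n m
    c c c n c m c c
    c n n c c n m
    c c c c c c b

c c c n c m c c

n n c n n n m: 1 tree
c c c n c m c c: 21 trees
c n n c c n m: 1 tree
c c c c c c b: 1 tree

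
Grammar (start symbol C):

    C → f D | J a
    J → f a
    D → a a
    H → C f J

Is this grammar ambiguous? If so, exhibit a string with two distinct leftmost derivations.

Ambiguous

Witness: f a a

Derivation 1: C ⇒ f D ⇒ f a a
Derivation 2: C ⇒ J a ⇒ f a a

Two distinct leftmost derivations for the same string.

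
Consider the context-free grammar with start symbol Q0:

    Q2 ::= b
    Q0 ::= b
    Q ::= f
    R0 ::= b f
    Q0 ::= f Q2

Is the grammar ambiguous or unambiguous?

(R0, Q are unreachable from Q0, so their rules don't affect L(Q0).) Each reachable nonterminal has at most one production per leading terminal, and all productions are right-linear; the derivation is determined token-by-token.

Unambiguous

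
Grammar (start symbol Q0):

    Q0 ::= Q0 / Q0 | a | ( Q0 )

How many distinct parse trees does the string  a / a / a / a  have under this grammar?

Parse trees for a / a / a / a:
  [Q0 [Q0 a] / [Q0 [Q0 a] / [Q0 [Q0 a] / [Q0 a]]]]
  [Q0 [Q0 a] / [Q0 [Q0 [Q0 a] / [Q0 a]] / [Q0 a]]]
  [Q0 [Q0 [Q0 a] / [Q0 a]] / [Q0 [Q0 a] / [Q0 a]]]
  [Q0 [Q0 [Q0 a] / [Q0 [Q0 a] / [Q0 a]]] / [Q0 a]]
  [Q0 [Q0 [Q0 [Q0 a] / [Q0 a]] / [Q0 a]] / [Q0 a]]

5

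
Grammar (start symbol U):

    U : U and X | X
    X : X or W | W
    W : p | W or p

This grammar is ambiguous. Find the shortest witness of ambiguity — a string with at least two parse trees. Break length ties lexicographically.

length 1: no string has ≥2 trees
length 3: p or p has 2 parse trees

Two derivations of p or p:
  U ⇒ X ⇒ X or W ⇒ W or W ⇒ p or W ⇒ p or p
  U ⇒ X ⇒ W ⇒ W or p ⇒ p or p

p or p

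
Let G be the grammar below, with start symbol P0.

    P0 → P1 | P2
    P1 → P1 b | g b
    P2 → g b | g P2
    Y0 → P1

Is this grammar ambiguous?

Ambiguous

Witness: g b

Derivation 1: P0 ⇒ P1 ⇒ g b
Derivation 2: P0 ⇒ P2 ⇒ g b

Two distinct leftmost derivations for the same string.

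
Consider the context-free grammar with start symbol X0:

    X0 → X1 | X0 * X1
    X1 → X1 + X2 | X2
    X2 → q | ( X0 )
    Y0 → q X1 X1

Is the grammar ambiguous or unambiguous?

Only X0, X1, X2 are reachable from X0; ignoring the rest: X0 → X0 * X1 | X1  ;  X1 → X1 + X2 | X2  — a left-associative chain with X2 at the bottom. Each string factors uniquely by precedence.

Unambiguous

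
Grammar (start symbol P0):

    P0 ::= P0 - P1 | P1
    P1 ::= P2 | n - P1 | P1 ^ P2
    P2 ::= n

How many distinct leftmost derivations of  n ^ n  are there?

Parse trees for n ^ n:
  [P0 [P1 [P1 [P2 n]] ^ [P2 n]]]

1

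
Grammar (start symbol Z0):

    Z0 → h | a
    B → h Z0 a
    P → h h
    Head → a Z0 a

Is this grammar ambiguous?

(B, P, Head are unreachable from Z0, so their rules don't affect L(Z0).) The reachable rules are right-linear with at most one rule per (nonterminal, next-terminal) pair. Each input token forces the next rule, so parsing is deterministic.

Unambiguous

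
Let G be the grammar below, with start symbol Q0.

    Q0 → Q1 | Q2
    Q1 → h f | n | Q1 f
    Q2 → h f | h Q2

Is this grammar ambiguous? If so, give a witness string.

Witness: h f

Derivation 1: Q0 ⇒ Q1 ⇒ h f
Derivation 2: Q0 ⇒ Q2 ⇒ h f

Two distinct leftmost derivations for the same string.

Ambiguous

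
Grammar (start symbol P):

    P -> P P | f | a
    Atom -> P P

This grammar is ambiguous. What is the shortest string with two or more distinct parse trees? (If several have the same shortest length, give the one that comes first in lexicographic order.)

a a a

length 1: no string has ≥2 trees
length 2: no string has ≥2 trees
length 3: a a a has 2 parse trees

Two derivations of a a a:
  P ⇒ P P ⇒ P P P ⇒ a P P ⇒ a a P ⇒ a a a
  P ⇒ P P ⇒ a P ⇒ a P P ⇒ a a P ⇒ a a a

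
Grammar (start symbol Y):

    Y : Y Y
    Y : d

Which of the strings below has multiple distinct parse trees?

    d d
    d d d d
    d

d d: 1 tree
d d d d: 5 trees
d: 1 tree

d d d d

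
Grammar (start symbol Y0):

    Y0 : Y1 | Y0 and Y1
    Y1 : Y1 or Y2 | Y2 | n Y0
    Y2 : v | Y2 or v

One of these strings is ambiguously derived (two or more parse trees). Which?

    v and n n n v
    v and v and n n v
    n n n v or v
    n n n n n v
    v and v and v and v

v and n n n v: 1 tree
v and v and n n v: 1 tree
n n n v or v: 5 trees
n n n n n v: 1 tree
v and v and v and v: 1 tree

n n n v or v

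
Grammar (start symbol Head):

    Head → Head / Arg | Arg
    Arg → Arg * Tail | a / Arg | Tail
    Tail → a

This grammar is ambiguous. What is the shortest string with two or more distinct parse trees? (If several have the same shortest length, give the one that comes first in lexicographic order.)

length 1: no string has ≥2 trees
length 3: a / a has 2 parse trees

Two derivations of a / a:
  Head ⇒ Head / Arg ⇒ Arg / Arg ⇒ Tail / Arg ⇒ a / Arg ⇒ a / Tail ⇒ a / a
  Head ⇒ Arg ⇒ a / Arg ⇒ a / Tail ⇒ a / a

a / a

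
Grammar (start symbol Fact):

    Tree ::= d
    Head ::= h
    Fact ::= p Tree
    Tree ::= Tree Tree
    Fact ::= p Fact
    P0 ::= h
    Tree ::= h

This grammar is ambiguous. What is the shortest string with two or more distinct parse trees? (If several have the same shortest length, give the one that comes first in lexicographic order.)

length 2: no string has ≥2 trees
length 3: no string has ≥2 trees
length 4: p d d d has 2 parse trees

Two derivations of p d d d:
  Fact ⇒ p Tree ⇒ p Tree Tree ⇒ p d Tree ⇒ p d Tree Tree ⇒ p d d Tree ⇒ p d d d
  Fact ⇒ p Tree ⇒ p Tree Tree ⇒ p Tree Tree Tree ⇒ p d Tree Tree ⇒ p d d Tree ⇒ p d d d

p d d d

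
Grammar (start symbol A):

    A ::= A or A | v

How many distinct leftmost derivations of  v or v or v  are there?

Parse trees for v or v or v:
  [A [A v] or [A [A v] or [A v]]]
  [A [A [A v] or [A v]] or [A v]]

2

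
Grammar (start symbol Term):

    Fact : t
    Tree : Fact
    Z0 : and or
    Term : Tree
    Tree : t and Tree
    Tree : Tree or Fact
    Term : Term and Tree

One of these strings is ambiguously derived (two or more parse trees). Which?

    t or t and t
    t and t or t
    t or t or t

t and t or t

t or t and t: 1 tree
t and t or t: 3 trees
t or t or t: 1 tree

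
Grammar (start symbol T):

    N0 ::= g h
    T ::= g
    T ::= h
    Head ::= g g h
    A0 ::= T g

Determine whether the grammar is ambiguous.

Unambiguous

(A0, Head, N0 are unreachable from T, so their rules don't affect L(T).) The reachable rules are right-linear with at most one rule per (nonterminal, next-terminal) pair. Each input token forces the next rule, so parsing is deterministic.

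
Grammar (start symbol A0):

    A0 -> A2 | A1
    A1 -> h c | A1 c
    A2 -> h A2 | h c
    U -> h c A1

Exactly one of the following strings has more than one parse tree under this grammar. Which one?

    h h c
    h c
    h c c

h h c: 1 tree
h c: 2 trees
h c c: 1 tree

h c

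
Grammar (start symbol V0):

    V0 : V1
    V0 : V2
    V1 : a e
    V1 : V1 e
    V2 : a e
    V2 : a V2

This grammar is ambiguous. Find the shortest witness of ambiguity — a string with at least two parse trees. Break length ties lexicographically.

length 2: a e has 2 parse trees

Two derivations of a e:
  V0 ⇒ V1 ⇒ a e
  V0 ⇒ V2 ⇒ a e

a e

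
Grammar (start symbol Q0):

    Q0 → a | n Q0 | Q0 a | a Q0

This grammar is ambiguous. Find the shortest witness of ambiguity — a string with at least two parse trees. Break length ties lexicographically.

a a

length 1: no string has ≥2 trees
length 2: a a has 2 parse trees

Two derivations of a a:
  Q0 ⇒ Q0 a ⇒ a a
  Q0 ⇒ a Q0 ⇒ a a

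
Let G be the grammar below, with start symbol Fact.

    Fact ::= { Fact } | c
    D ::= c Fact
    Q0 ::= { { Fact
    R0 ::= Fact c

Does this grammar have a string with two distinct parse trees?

Unambiguous

Only Fact is reachable from Fact; ignoring the rest: L(Fact) is { openⁿ atom closeⁿ : n ≥ 0 }. The bracket depth fixes n, and the derivation is forced at every step.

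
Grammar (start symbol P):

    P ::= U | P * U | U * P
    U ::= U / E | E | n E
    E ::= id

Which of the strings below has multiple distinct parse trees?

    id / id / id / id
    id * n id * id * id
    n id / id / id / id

id / id / id / id: 1 tree
id * n id * id * id: 8 trees
n id / id / id / id: 1 tree

id * n id * id * id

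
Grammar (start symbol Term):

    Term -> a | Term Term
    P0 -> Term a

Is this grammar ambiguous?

Ambiguous

Witness: a a a

Derivation 1: Term ⇒ Term Term ⇒ a Term ⇒ a Term Term ⇒ a a Term ⇒ a a a
Derivation 2: Term ⇒ Term Term ⇒ Term Term Term ⇒ a Term Term ⇒ a a Term ⇒ a a a

Two distinct leftmost derivations for the same string.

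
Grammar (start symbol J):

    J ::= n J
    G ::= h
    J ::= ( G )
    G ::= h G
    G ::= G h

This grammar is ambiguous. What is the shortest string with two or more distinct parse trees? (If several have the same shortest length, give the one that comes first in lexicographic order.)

( h h )

length 3: no string has ≥2 trees
length 4: ( h h ) has 2 parse trees

Two derivations of ( h h ):
  J ⇒ ( G ) ⇒ ( h G ) ⇒ ( h h )
  J ⇒ ( G ) ⇒ ( G h ) ⇒ ( h h )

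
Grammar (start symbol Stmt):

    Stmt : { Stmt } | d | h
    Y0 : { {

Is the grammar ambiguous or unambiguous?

Only Stmt is reachable from Stmt; ignoring the rest: Each string is a nest of matched brackets around a single atom. An opening bracket forces the recursive rule; an atom forces the base rule.

Unambiguous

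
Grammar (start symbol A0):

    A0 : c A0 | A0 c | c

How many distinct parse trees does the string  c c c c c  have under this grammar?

Parse trees for c c c c c (showing first 6 of 16):
  [A0 c [A0 c [A0 c [A0 c [A0 c]]]]]
  [A0 c [A0 c [A0 c [A0 [A0 c] c]]]]
  [A0 c [A0 c [A0 [A0 c [A0 c]] c]]]
  [A0 c [A0 c [A0 [A0 [A0 c] c] c]]]
  [A0 c [A0 [A0 c [A0 c [A0 c]]] c]]
  [A0 c [A0 [A0 c [A0 [A0 c] c]] c]]

16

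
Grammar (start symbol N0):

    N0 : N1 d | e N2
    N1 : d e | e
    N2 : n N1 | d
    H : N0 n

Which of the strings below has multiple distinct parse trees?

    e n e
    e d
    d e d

e n e: 1 tree
e d: 2 trees
d e d: 1 tree

e d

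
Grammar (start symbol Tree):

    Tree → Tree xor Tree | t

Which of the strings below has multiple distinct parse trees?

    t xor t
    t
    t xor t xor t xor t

t xor t: 1 tree
t: 1 tree
t xor t xor t xor t: 5 trees

t xor t xor t xor t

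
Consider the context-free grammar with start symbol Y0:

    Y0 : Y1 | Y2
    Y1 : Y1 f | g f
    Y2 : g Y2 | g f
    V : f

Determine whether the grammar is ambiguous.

Witness: g f

Derivation 1: Y0 ⇒ Y1 ⇒ g f
Derivation 2: Y0 ⇒ Y2 ⇒ g f

Two distinct leftmost derivations for the same string.

Ambiguous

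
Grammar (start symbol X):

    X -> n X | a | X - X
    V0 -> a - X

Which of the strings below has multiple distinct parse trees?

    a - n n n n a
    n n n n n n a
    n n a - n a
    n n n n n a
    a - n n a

a - n n n n a: 1 tree
n n n n n n a: 1 tree
n n a - n a: 3 trees
n n n n n a: 1 tree
a - n n a: 1 tree

n n a - n a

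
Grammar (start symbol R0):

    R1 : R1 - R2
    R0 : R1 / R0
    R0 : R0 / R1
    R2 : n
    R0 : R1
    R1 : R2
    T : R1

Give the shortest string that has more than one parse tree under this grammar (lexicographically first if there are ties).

length 1: no string has ≥2 trees
length 3: n / n has 2 parse trees

Two derivations of n / n:
  R0 ⇒ R1 / R0 ⇒ R2 / R0 ⇒ n / R0 ⇒ n / R1 ⇒ n / R2 ⇒ n / n
  R0 ⇒ R0 / R1 ⇒ R1 / R1 ⇒ R2 / R1 ⇒ n / R1 ⇒ n / R2 ⇒ n / n

n / n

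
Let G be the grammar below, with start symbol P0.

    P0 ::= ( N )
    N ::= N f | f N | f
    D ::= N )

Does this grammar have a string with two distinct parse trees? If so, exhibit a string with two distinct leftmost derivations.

Witness: ( f f )

Derivation 1: P0 ⇒ ( N ) ⇒ ( N f ) ⇒ ( f f )
Derivation 2: P0 ⇒ ( N ) ⇒ ( f N ) ⇒ ( f f )

Two distinct leftmost derivations for the same string.

Ambiguous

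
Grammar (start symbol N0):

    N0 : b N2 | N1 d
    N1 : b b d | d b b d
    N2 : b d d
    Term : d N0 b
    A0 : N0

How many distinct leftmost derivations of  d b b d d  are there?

Parse trees for d b b d d:
  [N0 [N1 d b b d] d]

1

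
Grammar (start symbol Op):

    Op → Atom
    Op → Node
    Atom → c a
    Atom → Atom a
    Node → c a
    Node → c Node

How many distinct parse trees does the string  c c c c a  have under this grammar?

Parse trees for c c c c a:
  [Op [Node c [Node c [Node c [Node c a]]]]]

1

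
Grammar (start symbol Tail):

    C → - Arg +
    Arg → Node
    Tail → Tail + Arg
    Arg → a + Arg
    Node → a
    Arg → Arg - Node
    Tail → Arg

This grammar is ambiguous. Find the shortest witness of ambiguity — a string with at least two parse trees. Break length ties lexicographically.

length 1: no string has ≥2 trees
length 3: a + a has 2 parse trees

Two derivations of a + a:
  Tail ⇒ Tail + Arg ⇒ Arg + Arg ⇒ Node + Arg ⇒ a + Arg ⇒ a + Node ⇒ a + a
  Tail ⇒ Arg ⇒ a + Arg ⇒ a + Node ⇒ a + a

a + a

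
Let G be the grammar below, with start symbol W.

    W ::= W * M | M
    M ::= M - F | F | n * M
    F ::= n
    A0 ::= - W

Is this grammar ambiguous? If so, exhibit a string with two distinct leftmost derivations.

Witness: n * n

Derivation 1: W ⇒ W * M ⇒ M * M ⇒ F * M ⇒ n * M ⇒ n * F ⇒ n * n
Derivation 2: W ⇒ M ⇒ n * M ⇒ n * F ⇒ n * n

Two distinct leftmost derivations for the same string.

Ambiguous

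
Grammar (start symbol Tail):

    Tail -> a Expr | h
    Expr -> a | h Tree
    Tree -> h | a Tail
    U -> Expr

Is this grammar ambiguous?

Unambiguous

Only Tail, Expr, Tree are reachable from Tail; ignoring the rest: Restricted to the reachable nonterminals, every rule has the form A → t or A → t B, and no two rules for the same A share a first terminal. The grammar encodes a DFA — one run per string.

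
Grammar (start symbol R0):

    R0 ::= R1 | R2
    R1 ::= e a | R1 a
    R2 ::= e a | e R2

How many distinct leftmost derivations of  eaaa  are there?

Parse trees for eaaa:
  [R0 [R1 [R1 [R1 e a] a] a]]

1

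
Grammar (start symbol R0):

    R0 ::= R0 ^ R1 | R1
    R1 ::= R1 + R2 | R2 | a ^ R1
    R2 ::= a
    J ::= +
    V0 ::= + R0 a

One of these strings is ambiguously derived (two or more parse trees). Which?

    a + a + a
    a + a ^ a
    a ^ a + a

a + a + a: 1 tree
a + a ^ a: 1 tree
a ^ a + a: 3 trees

a ^ a + a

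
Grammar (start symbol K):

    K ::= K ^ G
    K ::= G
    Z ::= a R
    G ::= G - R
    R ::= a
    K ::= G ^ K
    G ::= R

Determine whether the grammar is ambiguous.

Ambiguous

Witness: a ^ a

Derivation 1: K ⇒ K ^ G ⇒ G ^ G ⇒ R ^ G ⇒ a ^ G ⇒ a ^ R ⇒ a ^ a
Derivation 2: K ⇒ G ^ K ⇒ R ^ K ⇒ a ^ K ⇒ a ^ G ⇒ a ^ R ⇒ a ^ a

Two distinct leftmost derivations for the same string.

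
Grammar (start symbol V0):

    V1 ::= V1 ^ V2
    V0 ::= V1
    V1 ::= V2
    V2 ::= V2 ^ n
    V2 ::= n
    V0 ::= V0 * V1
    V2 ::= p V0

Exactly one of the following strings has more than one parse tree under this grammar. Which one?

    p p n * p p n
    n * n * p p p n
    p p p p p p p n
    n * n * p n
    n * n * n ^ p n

p p n * p p n

p p n * p p n: 3 trees
n * n * p p p n: 1 tree
p p p p p p p n: 1 tree
n * n * p n: 1 tree
n * n * n ^ p n: 1 tree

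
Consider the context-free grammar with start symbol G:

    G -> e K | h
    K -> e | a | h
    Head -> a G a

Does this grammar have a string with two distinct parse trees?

Unambiguous

Only G, K are reachable from G; ignoring the rest: Restricted to the reachable nonterminals, every rule has the form A → t or A → t B, and no two rules for the same A share a first terminal. The grammar encodes a DFA — one run per string.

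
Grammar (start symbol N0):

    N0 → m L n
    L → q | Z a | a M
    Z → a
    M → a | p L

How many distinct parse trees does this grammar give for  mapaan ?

2

Parse trees for mapaan:
  [N0 m [L a [M p [L [Z a] a]]] n]
  [N0 m [L a [M p [L a [M a]]]] n]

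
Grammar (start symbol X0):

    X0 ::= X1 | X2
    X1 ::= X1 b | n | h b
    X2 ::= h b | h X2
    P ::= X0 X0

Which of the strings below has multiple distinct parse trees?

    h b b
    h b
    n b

h b

h b b: 1 tree
h b: 2 trees
n b: 1 tree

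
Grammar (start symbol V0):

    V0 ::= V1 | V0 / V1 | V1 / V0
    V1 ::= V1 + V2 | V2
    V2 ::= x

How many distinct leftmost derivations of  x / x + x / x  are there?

4

Parse trees for x / x + x / x:
  [V0 [V0 [V0 [V1 [V2 x]]] / [V1 [V1 [V2 x]] + [V2 x]]] / [V1 [V2 x]]]
  [V0 [V0 [V1 [V2 x]] / [V0 [V1 [V1 [V2 x]] + [V2 x]]]] / [V1 [V2 x]]]
  [V0 [V1 [V2 x]] / [V0 [V0 [V1 [V1 [V2 x]] + [V2 x]]] / [V1 [V2 x]]]]
  [V0 [V1 [V2 x]] / [V0 [V1 [V1 [V2 x]] + [V2 x]] / [V0 [V1 [V2 x]]]]]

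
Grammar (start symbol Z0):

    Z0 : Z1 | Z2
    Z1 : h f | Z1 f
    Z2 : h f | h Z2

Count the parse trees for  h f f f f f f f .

Parse trees for h f f f f f f f:
  [Z0 [Z1 [Z1 [Z1 [Z1 [Z1 [Z1 [Z1 h f] f] f] f] f] f] f]]

1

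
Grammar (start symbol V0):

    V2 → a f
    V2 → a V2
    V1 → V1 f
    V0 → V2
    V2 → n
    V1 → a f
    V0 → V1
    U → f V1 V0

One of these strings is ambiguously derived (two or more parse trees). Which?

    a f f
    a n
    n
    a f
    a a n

a f

a f f: 1 tree
a n: 1 tree
n: 1 tree
a f: 2 trees
a a n: 1 tree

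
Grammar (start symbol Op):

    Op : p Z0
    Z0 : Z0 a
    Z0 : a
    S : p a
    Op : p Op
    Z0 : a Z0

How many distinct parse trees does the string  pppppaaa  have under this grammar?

4

Parse trees for pppppaaa:
  [Op p [Op p [Op p [Op p [Op p [Z0 [Z0 [Z0 a] a] a]]]]]]
  [Op p [Op p [Op p [Op p [Op p [Z0 [Z0 a [Z0 a]] a]]]]]]
  [Op p [Op p [Op p [Op p [Op p [Z0 a [Z0 [Z0 a] a]]]]]]]
  [Op p [Op p [Op p [Op p [Op p [Z0 a [Z0 a [Z0 a]]]]]]]]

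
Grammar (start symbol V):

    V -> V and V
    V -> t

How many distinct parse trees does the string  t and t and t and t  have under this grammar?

5

Parse trees for t and t and t and t:
  [V [V t] and [V [V t] and [V [V t] and [V t]]]]
  [V [V t] and [V [V [V t] and [V t]] and [V t]]]
  [V [V [V t] and [V t]] and [V [V t] and [V t]]]
  [V [V [V t] and [V [V t] and [V t]]] and [V t]]
  [V [V [V [V t] and [V t]] and [V t]] and [V t]]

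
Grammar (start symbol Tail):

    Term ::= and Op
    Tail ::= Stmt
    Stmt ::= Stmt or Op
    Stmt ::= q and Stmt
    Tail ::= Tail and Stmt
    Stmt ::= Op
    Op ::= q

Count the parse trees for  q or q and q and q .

Parse trees for q or q and q and q:
  [Tail [Tail [Stmt [Stmt [Op q]] or [Op q]]] and [Stmt q and [Stmt [Op q]]]]
  [Tail [Tail [Tail [Stmt [Stmt [Op q]] or [Op q]]] and [Stmt [Op q]]] and [Stmt [Op q]]]

2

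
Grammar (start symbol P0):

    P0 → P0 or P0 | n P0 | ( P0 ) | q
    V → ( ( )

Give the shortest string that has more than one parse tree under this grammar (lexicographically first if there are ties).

length 1: no string has ≥2 trees
length 2: no string has ≥2 trees
length 3: no string has ≥2 trees
length 4: n q or q has 2 parse trees

Two derivations of n q or q:
  P0 ⇒ P0 or P0 ⇒ n P0 or P0 ⇒ n q or P0 ⇒ n q or q
  P0 ⇒ n P0 ⇒ n P0 or P0 ⇒ n q or P0 ⇒ n q or q

n q or q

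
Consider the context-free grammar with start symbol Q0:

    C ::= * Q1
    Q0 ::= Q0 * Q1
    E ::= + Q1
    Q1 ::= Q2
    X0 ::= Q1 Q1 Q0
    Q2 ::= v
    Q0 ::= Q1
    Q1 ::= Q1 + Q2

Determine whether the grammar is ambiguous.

Only Q0, Q1, Q2 are reachable from Q0; ignoring the rest: Q0 → Q0 * Q1 | Q1  ;  Q1 → Q1 + Q2 | Q2  — a left-associative chain with Q2 at the bottom. Each string factors uniquely by precedence.

Unambiguous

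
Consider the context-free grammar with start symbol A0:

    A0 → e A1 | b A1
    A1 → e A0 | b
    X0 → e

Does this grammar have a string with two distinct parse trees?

Unambiguous

Only A0, A1 are reachable from A0; ignoring the rest: The reachable rules are right-linear with at most one rule per (nonterminal, next-terminal) pair. Each input token forces the next rule, so parsing is deterministic.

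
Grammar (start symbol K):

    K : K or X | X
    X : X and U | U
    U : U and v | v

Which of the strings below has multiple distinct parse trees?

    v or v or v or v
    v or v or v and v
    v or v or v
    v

v or v or v or v: 1 tree
v or v or v and v: 2 trees
v or v or v: 1 tree
v: 1 tree

v or v or v and v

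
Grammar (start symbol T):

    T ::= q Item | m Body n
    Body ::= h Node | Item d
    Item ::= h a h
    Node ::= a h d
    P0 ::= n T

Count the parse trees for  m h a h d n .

Parse trees for m h a h d n:
  [T m [Body h [Node a h d]] n]
  [T m [Body [Item h a h] d] n]

2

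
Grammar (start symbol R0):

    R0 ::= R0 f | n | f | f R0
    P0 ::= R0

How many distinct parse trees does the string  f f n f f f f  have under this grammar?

15

Parse trees for f f n f f f f (showing first 6 of 15):
  [R0 [R0 [R0 [R0 [R0 f [R0 f [R0 n]]] f] f] f] f]
  [R0 [R0 [R0 [R0 f [R0 [R0 f [R0 n]] f]] f] f] f]
  [R0 [R0 [R0 [R0 f [R0 f [R0 [R0 n] f]]] f] f] f]
  [R0 [R0 [R0 f [R0 [R0 [R0 f [R0 n]] f] f]] f] f]
  [R0 [R0 [R0 f [R0 [R0 f [R0 [R0 n] f]] f]] f] f]
  [R0 [R0 [R0 f [R0 f [R0 [R0 [R0 n] f] f]]] f] f]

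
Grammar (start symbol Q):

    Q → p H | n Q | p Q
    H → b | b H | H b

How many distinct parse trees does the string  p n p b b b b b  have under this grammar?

16

Parse trees for p n p b b b b b (showing first 6 of 16):
  [Q p [Q n [Q p [H b [H b [H b [H b [H b]]]]]]]]
  [Q p [Q n [Q p [H b [H b [H b [H [H b] b]]]]]]]
  [Q p [Q n [Q p [H b [H b [H [H b [H b]] b]]]]]]
  [Q p [Q n [Q p [H b [H b [H [H [H b] b] b]]]]]]
  [Q p [Q n [Q p [H b [H [H b [H b [H b]]] b]]]]]
  [Q p [Q n [Q p [H b [H [H b [H [H b] b]] b]]]]]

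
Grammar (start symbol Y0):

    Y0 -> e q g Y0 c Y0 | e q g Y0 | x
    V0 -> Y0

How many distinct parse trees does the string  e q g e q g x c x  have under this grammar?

Parse trees for e q g e q g x c x:
  [Y0 e q g [Y0 e q g [Y0 x]] c [Y0 x]]
  [Y0 e q g [Y0 e q g [Y0 x] c [Y0 x]]]

2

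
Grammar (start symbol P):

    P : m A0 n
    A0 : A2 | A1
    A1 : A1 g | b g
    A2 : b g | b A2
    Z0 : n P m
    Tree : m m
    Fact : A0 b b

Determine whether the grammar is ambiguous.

Witness: m b g n

Derivation 1: P ⇒ m A0 n ⇒ m A2 n ⇒ m b g n
Derivation 2: P ⇒ m A0 n ⇒ m A1 n ⇒ m b g n

Two distinct leftmost derivations for the same string.

Ambiguous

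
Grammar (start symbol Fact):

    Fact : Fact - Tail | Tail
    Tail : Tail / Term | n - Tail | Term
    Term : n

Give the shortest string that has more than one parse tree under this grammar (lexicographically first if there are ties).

n - n

length 1: no string has ≥2 trees
length 3: n - n has 2 parse trees

Two derivations of n - n:
  Fact ⇒ Fact - Tail ⇒ Tail - Tail ⇒ Term - Tail ⇒ n - Tail ⇒ n - Term ⇒ n - n
  Fact ⇒ Tail ⇒ n - Tail ⇒ n - Term ⇒ n - n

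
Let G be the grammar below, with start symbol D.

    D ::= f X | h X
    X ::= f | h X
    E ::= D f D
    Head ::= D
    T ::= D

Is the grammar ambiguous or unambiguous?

Unambiguous

Only D, X are reachable from D; ignoring the rest: The reachable rules are right-linear with at most one rule per (nonterminal, next-terminal) pair. Each input token forces the next rule, so parsing is deterministic.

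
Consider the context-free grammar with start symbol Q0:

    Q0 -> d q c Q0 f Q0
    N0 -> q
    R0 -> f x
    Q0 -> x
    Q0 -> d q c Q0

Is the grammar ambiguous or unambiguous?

Ambiguous

Witness: d q c d q c x f x

Derivation 1: Q0 ⇒ d q c Q0 f Q0 ⇒ d q c d q c Q0 f Q0 ⇒ d q c d q c x f Q0 ⇒ d q c d q c x f x
Derivation 2: Q0 ⇒ d q c Q0 ⇒ d q c d q c Q0 f Q0 ⇒ d q c d q c x f Q0 ⇒ d q c d q c x f x

Two distinct leftmost derivations for the same string.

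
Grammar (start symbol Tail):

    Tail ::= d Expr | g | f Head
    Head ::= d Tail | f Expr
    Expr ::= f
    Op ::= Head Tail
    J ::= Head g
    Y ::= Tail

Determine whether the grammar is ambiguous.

(Op, J, Y are unreachable from Tail, so their rules don't affect L(Tail).) Restricted to the reachable nonterminals, every rule has the form A → t or A → t B, and no two rules for the same A share a first terminal. The grammar encodes a DFA — one run per string.

Unambiguous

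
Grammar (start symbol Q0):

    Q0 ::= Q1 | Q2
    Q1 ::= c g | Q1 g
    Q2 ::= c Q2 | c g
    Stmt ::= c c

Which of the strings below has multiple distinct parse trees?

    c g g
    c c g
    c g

c g

c g g: 1 tree
c c g: 1 tree
c g: 2 trees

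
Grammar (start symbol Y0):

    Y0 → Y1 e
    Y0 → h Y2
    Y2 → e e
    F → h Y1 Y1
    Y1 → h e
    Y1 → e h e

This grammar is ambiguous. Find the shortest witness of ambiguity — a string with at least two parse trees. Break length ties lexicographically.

length 3: h e e has 2 parse trees

Two derivations of h e e:
  Y0 ⇒ Y1 e ⇒ h e e
  Y0 ⇒ h Y2 ⇒ h e e

h e e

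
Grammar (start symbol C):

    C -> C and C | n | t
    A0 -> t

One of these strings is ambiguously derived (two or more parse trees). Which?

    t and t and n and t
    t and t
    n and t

t and t and n and t: 5 trees
t and t: 1 tree
n and t: 1 tree

t and t and n and t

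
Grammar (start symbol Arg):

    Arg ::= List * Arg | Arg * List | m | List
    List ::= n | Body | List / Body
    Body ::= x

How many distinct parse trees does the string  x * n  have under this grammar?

Parse trees for x * n:
  [Arg [List [Body x]] * [Arg [List n]]]
  [Arg [Arg [List [Body x]]] * [List n]]

2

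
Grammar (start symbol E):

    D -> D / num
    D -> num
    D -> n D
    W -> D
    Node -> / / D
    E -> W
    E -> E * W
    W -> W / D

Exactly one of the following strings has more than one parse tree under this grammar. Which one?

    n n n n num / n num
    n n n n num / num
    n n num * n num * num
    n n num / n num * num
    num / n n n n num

n n n n num / n num: 1 tree
n n n n num / num: 6 trees
n n num * n num * num: 1 tree
n n num / n num * num: 1 tree
num / n n n n num: 1 tree

n n n n num / num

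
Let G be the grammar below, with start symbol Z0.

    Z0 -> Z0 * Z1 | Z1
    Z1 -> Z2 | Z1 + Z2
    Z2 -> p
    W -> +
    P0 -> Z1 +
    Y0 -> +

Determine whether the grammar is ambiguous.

Unambiguous

(W, P0, Y0 are unreachable from Z0, so their rules don't affect L(Z0).) Z0 → Z0 * Z1 | Z1  ;  Z1 → Z1 + Z2 | Z2  — a left-associative chain with Z2 at the bottom. Each string factors uniquely by precedence.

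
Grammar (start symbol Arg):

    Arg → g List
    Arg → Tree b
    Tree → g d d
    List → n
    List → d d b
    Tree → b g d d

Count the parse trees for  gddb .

2

Parse trees for gddb:
  [Arg g [List d d b]]
  [Arg [Tree g d d] b]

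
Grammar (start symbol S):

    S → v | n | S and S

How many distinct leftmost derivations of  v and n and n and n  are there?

Parse trees for v and n and n and n:
  [S [S v] and [S [S n] and [S [S n] and [S n]]]]
  [S [S v] and [S [S [S n] and [S n]] and [S n]]]
  [S [S [S v] and [S n]] and [S [S n] and [S n]]]
  [S [S [S v] and [S [S n] and [S n]]] and [S n]]
  [S [S [S [S v] and [S n]] and [S n]] and [S n]]

5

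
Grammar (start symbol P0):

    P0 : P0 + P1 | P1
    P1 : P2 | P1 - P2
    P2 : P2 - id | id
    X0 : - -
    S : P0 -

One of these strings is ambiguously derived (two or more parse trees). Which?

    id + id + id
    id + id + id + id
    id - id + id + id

id + id + id: 1 tree
id + id + id + id: 1 tree
id - id + id + id: 2 trees

id - id + id + id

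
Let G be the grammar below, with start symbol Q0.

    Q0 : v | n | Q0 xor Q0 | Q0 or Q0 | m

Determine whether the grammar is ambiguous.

Ambiguous

Witness: m or m or m

Derivation 1: Q0 ⇒ Q0 or Q0 ⇒ Q0 or Q0 or Q0 ⇒ m or Q0 or Q0 ⇒ m or m or Q0 ⇒ m or m or m
Derivation 2: Q0 ⇒ Q0 or Q0 ⇒ m or Q0 ⇒ m or Q0 or Q0 ⇒ m or m or Q0 ⇒ m or m or m

Two distinct leftmost derivations for the same string.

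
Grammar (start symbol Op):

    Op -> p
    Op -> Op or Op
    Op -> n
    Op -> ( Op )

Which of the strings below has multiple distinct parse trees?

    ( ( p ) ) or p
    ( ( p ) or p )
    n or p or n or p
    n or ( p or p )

( ( p ) ) or p: 1 tree
( ( p ) or p ): 1 tree
n or p or n or p: 5 trees
n or ( p or p ): 1 tree

n or p or n or p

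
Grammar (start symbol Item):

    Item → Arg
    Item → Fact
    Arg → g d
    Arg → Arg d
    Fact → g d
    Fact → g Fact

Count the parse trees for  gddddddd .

Parse trees for gddddddd:
  [Item [Arg [Arg [Arg [Arg [Arg [Arg [Arg g d] d] d] d] d] d] d]]

1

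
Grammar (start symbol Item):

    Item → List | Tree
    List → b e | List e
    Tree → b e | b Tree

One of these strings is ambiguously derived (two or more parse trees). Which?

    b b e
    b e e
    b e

b e

b b e: 1 tree
b e e: 1 tree
b e: 2 trees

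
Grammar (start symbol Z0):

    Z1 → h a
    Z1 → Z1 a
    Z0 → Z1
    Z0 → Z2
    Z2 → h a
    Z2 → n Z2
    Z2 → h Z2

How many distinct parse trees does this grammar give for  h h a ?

Parse trees for h h a:
  [Z0 [Z2 h [Z2 h a]]]

1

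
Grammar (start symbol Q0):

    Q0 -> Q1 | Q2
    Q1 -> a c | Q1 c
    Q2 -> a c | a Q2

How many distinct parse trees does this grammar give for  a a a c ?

1

Parse trees for a a a c:
  [Q0 [Q2 a [Q2 a [Q2 a c]]]]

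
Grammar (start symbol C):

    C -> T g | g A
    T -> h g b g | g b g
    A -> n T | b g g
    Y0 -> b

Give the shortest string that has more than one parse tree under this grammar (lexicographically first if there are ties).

g b g g

length 4: g b g g has 2 parse trees

Two derivations of g b g g:
  C ⇒ T g ⇒ g b g g
  C ⇒ g A ⇒ g b g g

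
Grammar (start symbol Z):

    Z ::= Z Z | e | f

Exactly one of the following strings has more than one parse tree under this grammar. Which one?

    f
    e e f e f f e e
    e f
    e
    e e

f: 1 tree
e e f e f f e e: 429 trees
e f: 1 tree
e: 1 tree
e e: 1 tree

e e f e f f e e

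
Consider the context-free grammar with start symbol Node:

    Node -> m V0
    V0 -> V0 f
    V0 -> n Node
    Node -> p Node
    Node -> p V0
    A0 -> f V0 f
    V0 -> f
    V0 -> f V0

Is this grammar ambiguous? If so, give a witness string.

Witness: m f f

Derivation 1: Node ⇒ m V0 ⇒ m V0 f ⇒ m f f
Derivation 2: Node ⇒ m V0 ⇒ m f V0 ⇒ m f f

Two distinct leftmost derivations for the same string.

Ambiguous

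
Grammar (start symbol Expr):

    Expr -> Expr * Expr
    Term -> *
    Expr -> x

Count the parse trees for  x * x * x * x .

5

Parse trees for x * x * x * x:
  [Expr [Expr x] * [Expr [Expr x] * [Expr [Expr x] * [Expr x]]]]
  [Expr [Expr x] * [Expr [Expr [Expr x] * [Expr x]] * [Expr x]]]
  [Expr [Expr [Expr x] * [Expr x]] * [Expr [Expr x] * [Expr x]]]
  [Expr [Expr [Expr x] * [Expr [Expr x] * [Expr x]]] * [Expr x]]
  [Expr [Expr [Expr [Expr x] * [Expr x]] * [Expr x]] * [Expr x]]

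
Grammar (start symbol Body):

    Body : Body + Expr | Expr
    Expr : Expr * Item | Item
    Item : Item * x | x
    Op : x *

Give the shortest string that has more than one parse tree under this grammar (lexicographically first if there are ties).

length 1: no string has ≥2 trees
length 3: x * x has 2 parse trees

Two derivations of x * x:
  Body ⇒ Expr ⇒ Expr * Item ⇒ Item * Item ⇒ x * Item ⇒ x * x
  Body ⇒ Expr ⇒ Item ⇒ Item * x ⇒ x * x

x * x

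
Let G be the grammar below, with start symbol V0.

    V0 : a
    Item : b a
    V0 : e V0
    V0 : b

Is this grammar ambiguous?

Only V0 is reachable from V0; ignoring the rest: Restricted to the reachable nonterminals, every rule has the form A → t or A → t B, and no two rules for the same A share a first terminal. The grammar encodes a DFA — one run per string.

Unambiguous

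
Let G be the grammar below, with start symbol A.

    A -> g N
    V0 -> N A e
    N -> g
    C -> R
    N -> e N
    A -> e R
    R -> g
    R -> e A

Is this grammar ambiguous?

Unambiguous

(V0, C are unreachable from A, so their rules don't affect L(A).) Each reachable nonterminal has at most one production per leading terminal, and all productions are right-linear; the derivation is determined token-by-token.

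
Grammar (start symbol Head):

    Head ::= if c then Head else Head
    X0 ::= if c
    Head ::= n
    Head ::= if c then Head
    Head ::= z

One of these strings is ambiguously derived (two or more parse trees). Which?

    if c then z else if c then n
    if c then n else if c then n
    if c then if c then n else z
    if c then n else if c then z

if c then z else if c then n: 1 tree
if c then n else if c then n: 1 tree
if c then if c then n else z: 2 trees
if c then n else if c then z: 1 tree

if c then if c then n else z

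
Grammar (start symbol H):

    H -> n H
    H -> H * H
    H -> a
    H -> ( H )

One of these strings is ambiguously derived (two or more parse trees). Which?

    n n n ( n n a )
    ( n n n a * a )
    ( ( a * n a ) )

( n n n a * a )

n n n ( n n a ): 1 tree
( n n n a * a ): 4 trees
( ( a * n a ) ): 1 tree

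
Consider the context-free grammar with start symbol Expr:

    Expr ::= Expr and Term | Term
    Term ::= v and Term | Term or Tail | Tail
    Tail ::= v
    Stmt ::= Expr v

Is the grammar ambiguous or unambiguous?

Witness: v and v

Derivation 1: Expr ⇒ Expr and Term ⇒ Term and Term ⇒ Tail and Term ⇒ v and Term ⇒ v and Tail ⇒ v and v
Derivation 2: Expr ⇒ Term ⇒ v and Term ⇒ v and Tail ⇒ v and v

Two distinct leftmost derivations for the same string.

Ambiguous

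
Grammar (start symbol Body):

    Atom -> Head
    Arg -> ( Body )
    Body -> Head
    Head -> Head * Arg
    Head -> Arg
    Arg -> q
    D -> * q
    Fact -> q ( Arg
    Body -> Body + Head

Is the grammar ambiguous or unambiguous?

Unambiguous

(Fact, D, Atom are unreachable from Body, so their rules don't affect L(Body).) Body → Body + Head | Head  ;  Head → Head * Arg | Arg  — a left-associative chain with Arg at the bottom. Each string factors uniquely by precedence.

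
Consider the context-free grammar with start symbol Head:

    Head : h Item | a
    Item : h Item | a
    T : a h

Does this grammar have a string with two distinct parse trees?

Only Head, Item are reachable from Head; ignoring the rest: The reachable rules are right-linear with at most one rule per (nonterminal, next-terminal) pair. Each input token forces the next rule, so parsing is deterministic.

Unambiguous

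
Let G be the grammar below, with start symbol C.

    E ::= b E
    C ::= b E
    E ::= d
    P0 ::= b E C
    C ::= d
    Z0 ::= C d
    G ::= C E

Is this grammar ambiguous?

Unambiguous

(Z0, P0, G are unreachable from C, so their rules don't affect L(C).) Each reachable nonterminal has at most one production per leading terminal, and all productions are right-linear; the derivation is determined token-by-token.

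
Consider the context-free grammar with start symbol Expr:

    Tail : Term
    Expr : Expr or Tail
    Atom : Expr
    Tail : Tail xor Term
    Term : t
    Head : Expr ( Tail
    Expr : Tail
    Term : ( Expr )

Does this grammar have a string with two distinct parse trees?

Only Expr, Tail, Term are reachable from Expr; ignoring the rest: Expr → Expr or Tail | Tail  ;  Tail → Tail xor Term | Term  — a left-associative chain with Term at the bottom. Each string factors uniquely by precedence.

Unambiguous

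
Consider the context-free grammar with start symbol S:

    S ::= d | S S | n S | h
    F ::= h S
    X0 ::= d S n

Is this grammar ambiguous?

Witness: d d d

Derivation 1: S ⇒ S S ⇒ d S ⇒ d S S ⇒ d d S ⇒ d d d
Derivation 2: S ⇒ S S ⇒ S S S ⇒ d S S ⇒ d d S ⇒ d d d

Two distinct leftmost derivations for the same string.

Ambiguous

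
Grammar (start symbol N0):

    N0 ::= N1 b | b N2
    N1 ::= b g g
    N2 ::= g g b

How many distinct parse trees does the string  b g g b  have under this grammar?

2

Parse trees for b g g b:
  [N0 [N1 b g g] b]
  [N0 b [N2 g g b]]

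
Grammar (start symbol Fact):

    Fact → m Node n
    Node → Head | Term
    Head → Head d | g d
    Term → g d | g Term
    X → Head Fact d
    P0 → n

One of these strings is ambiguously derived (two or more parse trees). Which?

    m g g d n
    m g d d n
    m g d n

m g d n

m g g d n: 1 tree
m g d d n: 1 tree
m g d n: 2 trees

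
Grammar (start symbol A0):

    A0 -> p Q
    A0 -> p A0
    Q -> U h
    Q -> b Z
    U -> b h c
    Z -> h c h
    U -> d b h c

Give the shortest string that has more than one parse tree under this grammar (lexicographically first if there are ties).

p b h c h

length 5: p b h c h has 2 parse trees

Two derivations of p b h c h:
  A0 ⇒ p Q ⇒ p U h ⇒ p b h c h
  A0 ⇒ p Q ⇒ p b Z ⇒ p b h c h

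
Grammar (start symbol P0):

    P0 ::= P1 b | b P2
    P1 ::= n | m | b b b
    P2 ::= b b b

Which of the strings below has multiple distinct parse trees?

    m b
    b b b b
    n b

m b: 1 tree
b b b b: 2 trees
n b: 1 tree

b b b b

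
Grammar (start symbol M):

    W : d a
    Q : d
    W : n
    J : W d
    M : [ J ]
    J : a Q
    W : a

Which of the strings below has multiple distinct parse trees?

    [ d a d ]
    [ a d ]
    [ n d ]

[ a d ]

[ d a d ]: 1 tree
[ a d ]: 2 trees
[ n d ]: 1 tree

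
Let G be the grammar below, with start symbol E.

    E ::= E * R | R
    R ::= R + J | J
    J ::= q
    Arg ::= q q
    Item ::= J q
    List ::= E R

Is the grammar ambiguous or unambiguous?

Only E, R, J are reachable from E; ignoring the rest: E → E * R | R  ;  R → R + J | J  — a left-associative chain with J at the bottom. Each string factors uniquely by precedence.

Unambiguous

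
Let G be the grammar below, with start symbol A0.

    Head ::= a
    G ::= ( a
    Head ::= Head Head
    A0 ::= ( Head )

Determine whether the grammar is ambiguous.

Witness: ( a a a )

Derivation 1: A0 ⇒ ( Head ) ⇒ ( Head Head ) ⇒ ( a Head ) ⇒ ( a Head Head ) ⇒ ( a a Head ) ⇒ ( a a a )
Derivation 2: A0 ⇒ ( Head ) ⇒ ( Head Head ) ⇒ ( Head Head Head ) ⇒ ( a Head Head ) ⇒ ( a a Head ) ⇒ ( a a a )

Two distinct leftmost derivations for the same string.

Ambiguous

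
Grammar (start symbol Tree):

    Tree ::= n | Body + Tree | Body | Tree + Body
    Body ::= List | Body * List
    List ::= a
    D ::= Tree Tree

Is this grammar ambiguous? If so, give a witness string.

Witness: a + a

Derivation 1: Tree ⇒ Body + Tree ⇒ List + Tree ⇒ a + Tree ⇒ a + Body ⇒ a + List ⇒ a + a
Derivation 2: Tree ⇒ Tree + Body ⇒ Body + Body ⇒ List + Body ⇒ a + Body ⇒ a + List ⇒ a + a

Two distinct leftmost derivations for the same string.

Ambiguous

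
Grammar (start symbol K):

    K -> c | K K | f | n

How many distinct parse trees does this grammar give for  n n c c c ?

Parse trees for n n c c c (showing first 6 of 14):
  [K [K n] [K [K n] [K [K c] [K [K c] [K c]]]]]
  [K [K n] [K [K n] [K [K [K c] [K c]] [K c]]]]
  [K [K n] [K [K [K n] [K c]] [K [K c] [K c]]]]
  [K [K n] [K [K [K n] [K [K c] [K c]]] [K c]]]
  [K [K n] [K [K [K [K n] [K c]] [K c]] [K c]]]
  [K [K [K n] [K n]] [K [K c] [K [K c] [K c]]]]

14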